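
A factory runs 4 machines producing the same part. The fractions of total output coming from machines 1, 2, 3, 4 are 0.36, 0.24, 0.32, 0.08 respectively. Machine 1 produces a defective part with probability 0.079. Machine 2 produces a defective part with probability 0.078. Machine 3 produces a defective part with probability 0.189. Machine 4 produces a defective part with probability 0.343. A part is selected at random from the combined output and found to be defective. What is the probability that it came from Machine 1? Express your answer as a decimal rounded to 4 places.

P(defective|M1) = 0.079; P(defective|M2) = 0.078; P(defective|M3) = 0.189; P(defective|M4) = 0.343.
Prior × likelihood for each source: 0.36·0.079=0.02844, 0.24·0.078=0.01872, 0.32·0.189=0.06048, 0.08·0.343=0.02744. Summing gives P(defective) = 0.13508.
P(Machine 1 | defective) = 0.02844 / 0.13508 = 0.2105.

Posterior probability ≈ 0.2105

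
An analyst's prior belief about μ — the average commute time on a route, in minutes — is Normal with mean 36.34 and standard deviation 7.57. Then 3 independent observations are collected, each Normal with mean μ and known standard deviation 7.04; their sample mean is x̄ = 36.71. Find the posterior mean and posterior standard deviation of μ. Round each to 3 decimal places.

Posterior mean ≈ 36.627; posterior SD ≈ 3.581

With known σ, the Normal prior is conjugate. Weight on the data is w = (n/σ²)/(n/σ² + 1/τ₀²) = 0.0605307/(0.0605307+0.0174505) = 0.77622.
Posterior mean = w·x̄ + (1−w)·μ₀ = 0.77622·36.71 + 0.22378·36.34 = 36.627. Posterior variance = 1/(0.0605307+0.0174505) = 12.8236, so SD = 3.581.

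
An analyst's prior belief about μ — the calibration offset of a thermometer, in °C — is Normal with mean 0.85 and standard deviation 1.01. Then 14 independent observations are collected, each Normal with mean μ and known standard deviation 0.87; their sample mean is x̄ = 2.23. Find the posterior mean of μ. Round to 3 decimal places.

Posterior mean ≈ 2.161

Prior precision 1/τ₀² = 1/1.01² = 0.980296; data precision n/σ² = 14/0.87² = 18.4965.
Posterior precision = 0.980296 + 18.4965 = 19.4768.
Posterior mean = (0.980296·0.85 + 18.4965·2.23) / 19.4768 = 2.161.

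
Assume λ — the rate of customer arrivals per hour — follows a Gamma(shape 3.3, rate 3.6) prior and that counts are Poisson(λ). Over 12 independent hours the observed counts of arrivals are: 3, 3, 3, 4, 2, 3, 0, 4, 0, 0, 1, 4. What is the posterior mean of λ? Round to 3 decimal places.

Total count ∑xᵢ = 27 over n = 12 hours.
Gamma is conjugate to the Poisson likelihood: posterior is Gamma(shape = 3.3+27 = 30.3, rate = 3.6+12 = 15.6).
Posterior mean = shape/rate = 30.3/15.6 = 1.942.

Posterior mean ≈ 1.942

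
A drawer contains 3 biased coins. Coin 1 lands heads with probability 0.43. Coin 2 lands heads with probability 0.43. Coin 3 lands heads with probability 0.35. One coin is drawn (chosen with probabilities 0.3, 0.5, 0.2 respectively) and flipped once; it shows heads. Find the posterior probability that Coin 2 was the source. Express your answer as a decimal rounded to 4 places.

Posterior probability ≈ 0.5193

P(heads|C1) = 0.43; P(heads|C2) = 0.43; P(heads|C3) = 0.35.
Prior × likelihood for each source: 0.3·0.43=0.1290, 0.5·0.43=0.2150, 0.2·0.35=0.07000. Summing gives P(heads) = 0.41400.
P(Coin 2 | heads) = 0.2150 / 0.41400 = 0.5193.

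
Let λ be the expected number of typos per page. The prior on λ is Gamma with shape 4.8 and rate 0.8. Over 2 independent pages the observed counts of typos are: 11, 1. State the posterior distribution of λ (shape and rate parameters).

The Poisson likelihood adds the total count to the shape and the number of exposure periods to the rate. Here ∑xᵢ = 12 and n = 2, so shape 4.8→16.8 and rate 0.8→2.8.

Posterior: Gamma(shape=16.8, rate=2.8)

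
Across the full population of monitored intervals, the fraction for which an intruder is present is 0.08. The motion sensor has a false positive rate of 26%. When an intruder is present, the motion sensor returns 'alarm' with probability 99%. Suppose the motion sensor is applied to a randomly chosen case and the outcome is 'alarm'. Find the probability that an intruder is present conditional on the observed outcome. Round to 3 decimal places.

P(H | E) ≈ 0.249

Let H be the event that an intruder is present. P(H) = 0.08, so P(¬H) = 0.92. With E the 'alarm' result, P(E|H) = 0.99 and P(E|¬H) = 0.26.
P(E) = 0.99·0.08 + 0.26·0.92 = 0.079200 + 0.23920 = 0.31840.
By Bayes' theorem, P(H|E) = 0.079200 / 0.31840 = 0.249.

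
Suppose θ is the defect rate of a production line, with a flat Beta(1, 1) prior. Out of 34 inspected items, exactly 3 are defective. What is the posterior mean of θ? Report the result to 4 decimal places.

The binomial likelihood is conjugate to the Beta prior: with 3 successes and 31 failures, the posterior is Beta(1+3, 1+31) = Beta(4, 32).
E[θ | data] = 4/(4+32) = 0.1111.

Posterior mean ≈ 0.1111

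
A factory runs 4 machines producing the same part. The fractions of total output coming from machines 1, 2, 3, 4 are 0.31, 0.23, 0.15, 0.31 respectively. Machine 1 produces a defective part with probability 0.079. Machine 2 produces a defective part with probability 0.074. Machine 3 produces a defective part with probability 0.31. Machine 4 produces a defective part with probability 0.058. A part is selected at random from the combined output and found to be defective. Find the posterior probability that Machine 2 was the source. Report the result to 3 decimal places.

Tabulate prior·likelihood by source: [1] prior 0.31, lik 0.079, product 0.02449; [2] prior 0.23, lik 0.074, product 0.01702; [3] prior 0.15, lik 0.31, product 0.04650; [4] prior 0.31, lik 0.058, product 0.01798.
Normalizing constant = 0.10599; the posterior for Machine 2 is its product over the sum, 0.01702/0.10599 = 0.161.

Posterior probability ≈ 0.161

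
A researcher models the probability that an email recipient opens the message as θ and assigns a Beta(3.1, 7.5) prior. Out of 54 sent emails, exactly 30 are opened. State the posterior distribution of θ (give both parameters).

Posterior: Beta(33.1, 31.5)

The binomial likelihood is conjugate to the Beta prior: with 30 successes and 24 failures, the posterior is Beta(3.1+30, 7.5+24) = Beta(33.1, 31.5).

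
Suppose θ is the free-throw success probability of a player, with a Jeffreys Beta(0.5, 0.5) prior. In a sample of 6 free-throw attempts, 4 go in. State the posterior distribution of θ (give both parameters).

Posterior: Beta(4.5, 2.5)

Observing 4 successes and 2 failures updates Beta(0.5, 0.5) by adding the success and failure counts to the two shape parameters: α = 0.5+4 = 4.5, β = 0.5+2 = 2.5.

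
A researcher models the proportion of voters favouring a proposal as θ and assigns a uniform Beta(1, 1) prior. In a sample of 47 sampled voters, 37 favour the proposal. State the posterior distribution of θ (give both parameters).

Posterior: Beta(38, 11)

The binomial likelihood is conjugate to the Beta prior: with 37 successes and 10 failures, the posterior is Beta(1+37, 1+10) = Beta(38, 11).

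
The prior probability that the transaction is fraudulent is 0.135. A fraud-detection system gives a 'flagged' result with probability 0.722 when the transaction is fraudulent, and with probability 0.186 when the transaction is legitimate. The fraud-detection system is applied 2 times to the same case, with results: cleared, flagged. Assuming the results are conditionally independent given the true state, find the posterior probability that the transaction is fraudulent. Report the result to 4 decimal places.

Posterior P(H) ≈ 0.1714

With H the event that the transaction is fraudulent, the joint likelihood of the observed sequence is P(data|H) = 0.278·0.722 = 0.20072 and P(data|¬H) = 0.814·0.186 = 0.15140.
Bayes: P(H|data) = 0.135·0.20072 / (0.135·0.20072 + 0.865·0.15140) = 0.027097/0.15806 = 0.1714.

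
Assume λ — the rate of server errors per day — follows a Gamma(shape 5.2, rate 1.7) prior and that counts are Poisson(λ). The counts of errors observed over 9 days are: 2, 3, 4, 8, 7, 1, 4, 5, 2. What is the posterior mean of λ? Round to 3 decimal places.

Posterior mean ≈ 3.850

The Poisson likelihood adds the total count to the shape and the number of exposure periods to the rate. Here ∑xᵢ = 36 and n = 9, so shape 5.2→41.2 and rate 1.7→10.7.
Posterior mean = shape/rate = 41.2/10.7 = 3.850.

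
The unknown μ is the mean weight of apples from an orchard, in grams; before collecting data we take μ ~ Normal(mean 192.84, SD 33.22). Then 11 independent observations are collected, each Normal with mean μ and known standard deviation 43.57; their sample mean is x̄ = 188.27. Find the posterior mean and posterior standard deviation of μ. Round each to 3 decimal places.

Prior precision 1/τ₀² = 1/33.22² = 0.00090615; data precision n/σ² = 11/43.57² = 0.00579452.
Posterior precision = 0.00090615 + 0.00579452 = 0.00670067, giving posterior SD = 1/√0.00670067 = 12.216.
Posterior mean = (0.00090615·192.84 + 0.00579452·188.27) / 0.00670067 = 188.888.

Posterior mean ≈ 188.888; posterior SD ≈ 12.216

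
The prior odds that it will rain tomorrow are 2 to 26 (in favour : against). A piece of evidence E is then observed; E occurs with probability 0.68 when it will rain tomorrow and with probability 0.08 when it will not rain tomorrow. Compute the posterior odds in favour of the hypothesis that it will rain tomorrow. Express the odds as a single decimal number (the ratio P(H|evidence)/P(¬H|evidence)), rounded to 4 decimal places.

Posterior odds ≈ 0.6538

Prior odds = 2/26 = 0.076923.
Likelihood ratio for E = 0.68/0.08 = 8.5000.
Posterior odds = prior odds × LR = 0.65385.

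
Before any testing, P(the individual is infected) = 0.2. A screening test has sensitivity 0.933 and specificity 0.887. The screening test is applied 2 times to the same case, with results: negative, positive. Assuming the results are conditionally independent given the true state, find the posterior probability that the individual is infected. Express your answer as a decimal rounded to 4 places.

Posterior P(H) ≈ 0.1349

Let H be the event that the individual is infected; start with P(H) = 0.2. P('positive'|H) = 0.933, P('positive'|¬H) = 0.113.
Update on result 1 ('negative'): P(H) ← 0.067·0.2000 / (0.067·0.2000 + 0.887·0.8000) = 0.013400/0.72300 = 0.0185.
Update on result 2 ('positive'): P(H) ← 0.933·0.0185 / (0.933·0.0185 + 0.113·0.9815) = 0.017292/0.12820 = 0.1349.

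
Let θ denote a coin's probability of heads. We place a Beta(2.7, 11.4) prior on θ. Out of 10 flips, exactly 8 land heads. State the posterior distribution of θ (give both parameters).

Observing 8 successes and 2 failures updates Beta(2.7, 11.4) by adding the success and failure counts to the two shape parameters: α = 2.7+8 = 10.7, β = 11.4+2 = 13.4.

Posterior: Beta(10.7, 13.4)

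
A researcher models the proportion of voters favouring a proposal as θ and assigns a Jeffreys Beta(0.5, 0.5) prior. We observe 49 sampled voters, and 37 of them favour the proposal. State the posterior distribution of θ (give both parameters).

Observing 37 successes and 12 failures updates Beta(0.5, 0.5) by adding the success and failure counts to the two shape parameters: α = 0.5+37 = 37.5, β = 0.5+12 = 12.5.

Posterior: Beta(37.5, 12.5)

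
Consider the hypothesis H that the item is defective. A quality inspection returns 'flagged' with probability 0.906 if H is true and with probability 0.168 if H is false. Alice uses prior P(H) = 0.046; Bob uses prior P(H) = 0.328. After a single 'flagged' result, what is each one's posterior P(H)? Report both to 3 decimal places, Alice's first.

The likelihood ratio for a 'flagged' result is 0.906/0.168 = 5.3929.
Alice: prior odds 0.046/0.954 = 0.048218; posterior odds 0.26003; posterior probability 0.206.
Bob: prior odds 0.328/0.672 = 0.48810; posterior odds 2.6322; posterior probability 0.725.

Alice: 0.206; Bob: 0.725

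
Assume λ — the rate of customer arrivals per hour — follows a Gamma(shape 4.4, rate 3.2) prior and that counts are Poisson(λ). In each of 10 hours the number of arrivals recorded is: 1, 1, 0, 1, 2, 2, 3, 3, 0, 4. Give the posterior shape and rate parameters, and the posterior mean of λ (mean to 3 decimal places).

The Poisson likelihood adds the total count to the shape and the number of exposure periods to the rate. Here ∑xᵢ = 17 and n = 10, so shape 4.4→21.4 and rate 3.2→13.2.
E[λ | data] = 21.4/13.2 = 1.621.

Posterior: Gamma(shape=21.4, rate=13.2); mean ≈ 1.621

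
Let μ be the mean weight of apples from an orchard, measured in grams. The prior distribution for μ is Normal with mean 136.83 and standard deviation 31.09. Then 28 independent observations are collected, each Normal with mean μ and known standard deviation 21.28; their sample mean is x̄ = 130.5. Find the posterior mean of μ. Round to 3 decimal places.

Prior precision 1/τ₀² = 1/31.09² = 0.00103457; data precision n/σ² = 28/21.28² = 0.0618322.
Posterior precision = 0.00103457 + 0.0618322 = 0.0628668.
Posterior mean = (0.00103457·136.83 + 0.0618322·130.5) / 0.0628668 = 130.604.

Posterior mean ≈ 130.604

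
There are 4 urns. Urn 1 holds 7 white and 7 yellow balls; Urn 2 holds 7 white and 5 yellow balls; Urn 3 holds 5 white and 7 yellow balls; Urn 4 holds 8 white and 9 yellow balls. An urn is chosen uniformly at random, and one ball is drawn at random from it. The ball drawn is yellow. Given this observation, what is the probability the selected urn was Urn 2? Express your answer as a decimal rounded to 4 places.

Posterior probability ≈ 0.2053

Tabulate prior·likelihood by source: [1] prior 0.25, lik 0.5, product 0.1250; [2] prior 0.25, lik 0.4167, product 0.1042; [3] prior 0.25, lik 0.5833, product 0.1458; [4] prior 0.25, lik 0.5294, product 0.1324.
Normalizing constant = 0.50735; the posterior for Urn 2 is its product over the sum, 0.1042/0.50735 = 0.2053.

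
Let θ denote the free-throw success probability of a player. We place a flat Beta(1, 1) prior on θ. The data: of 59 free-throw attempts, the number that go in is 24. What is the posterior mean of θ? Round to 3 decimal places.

Observing 24 successes and 35 failures updates Beta(1, 1) by adding the success and failure counts to the two shape parameters: α = 1+24 = 25, β = 1+35 = 36.
Posterior mean = α/(α+β) = 25/61 = 0.410.

Posterior mean ≈ 0.410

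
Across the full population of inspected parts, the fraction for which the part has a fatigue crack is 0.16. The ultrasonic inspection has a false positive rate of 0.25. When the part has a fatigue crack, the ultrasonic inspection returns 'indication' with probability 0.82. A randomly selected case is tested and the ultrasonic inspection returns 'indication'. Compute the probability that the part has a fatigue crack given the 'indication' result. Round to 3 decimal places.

Let H be the event that the part has a fatigue crack. P(H) = 0.16, so P(¬H) = 0.84. With E the 'indication' result, P(E|H) = 0.82 and P(E|¬H) = 0.25.
P(E) = 0.82·0.16 + 0.25·0.84 = 0.13120 + 0.21000 = 0.34120.
By Bayes' theorem, P(H|E) = 0.13120 / 0.34120 = 0.385.

P(H | E) ≈ 0.385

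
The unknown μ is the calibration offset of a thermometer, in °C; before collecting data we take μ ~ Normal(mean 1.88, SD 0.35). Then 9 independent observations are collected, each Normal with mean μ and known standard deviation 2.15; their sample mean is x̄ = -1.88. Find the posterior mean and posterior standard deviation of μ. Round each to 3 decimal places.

With known σ, the Normal prior is conjugate. Weight on the data is w = (n/σ²)/(n/σ² + 1/τ₀²) = 1.94700/(1.94700+8.16327) = 0.19258.
Posterior mean = w·x̄ + (1−w)·μ₀ = 0.19258·-1.88 + 0.80742·1.88 = 1.156. Posterior variance = 1/(1.94700+8.16327) = 0.0989094, so SD = 0.314.

Posterior mean ≈ 1.156; posterior SD ≈ 0.314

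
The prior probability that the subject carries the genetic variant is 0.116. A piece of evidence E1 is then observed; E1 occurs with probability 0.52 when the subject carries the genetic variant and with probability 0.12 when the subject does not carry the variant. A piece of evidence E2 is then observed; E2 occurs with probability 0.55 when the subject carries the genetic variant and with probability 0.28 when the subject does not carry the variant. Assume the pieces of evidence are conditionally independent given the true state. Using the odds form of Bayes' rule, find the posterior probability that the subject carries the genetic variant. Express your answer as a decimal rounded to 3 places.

Posterior probability ≈ 0.528

Prior odds = 0.116/(1−0.116) = 0.13122.
Likelihood ratio for E1 = 0.52/0.12 = 4.3333.
Likelihood ratio for E2 = 0.55/0.28 = 1.9643.
Posterior odds = prior odds × LR₁ × LR₂ = 1.1169.
Posterior probability = odds/(1+odds) = 1.1169/2.1169 = 0.528.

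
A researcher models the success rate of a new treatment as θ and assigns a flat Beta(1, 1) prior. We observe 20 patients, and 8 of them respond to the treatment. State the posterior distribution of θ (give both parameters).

Observing 8 successes and 12 failures updates Beta(1, 1) by adding the success and failure counts to the two shape parameters: α = 1+8 = 9, β = 1+12 = 13.

Posterior: Beta(9, 13)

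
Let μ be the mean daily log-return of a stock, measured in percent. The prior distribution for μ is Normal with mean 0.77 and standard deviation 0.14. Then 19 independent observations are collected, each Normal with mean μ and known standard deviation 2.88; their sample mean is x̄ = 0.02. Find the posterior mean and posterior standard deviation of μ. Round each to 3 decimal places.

Posterior mean ≈ 0.738; posterior SD ≈ 0.137

With known σ, the Normal prior is conjugate. Weight on the data is w = (n/σ²)/(n/σ² + 1/τ₀²) = 2.29070/(2.29070+51.0204) = 0.042969.
Posterior mean = w·x̄ + (1−w)·μ₀ = 0.042969·0.02 + 0.95703·0.77 = 0.738. Posterior variance = 1/(2.29070+51.0204) = 0.0187578, so SD = 0.137.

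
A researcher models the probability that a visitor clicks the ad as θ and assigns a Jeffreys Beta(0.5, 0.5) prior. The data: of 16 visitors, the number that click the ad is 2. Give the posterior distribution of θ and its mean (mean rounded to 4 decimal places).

The binomial likelihood is conjugate to the Beta prior: with 2 successes and 14 failures, the posterior is Beta(0.5+2, 0.5+14) = Beta(2.5, 14.5).
E[θ | data] = 2.5/(2.5+14.5) = 0.1471.

Posterior: Beta(2.5, 14.5); mean ≈ 0.1471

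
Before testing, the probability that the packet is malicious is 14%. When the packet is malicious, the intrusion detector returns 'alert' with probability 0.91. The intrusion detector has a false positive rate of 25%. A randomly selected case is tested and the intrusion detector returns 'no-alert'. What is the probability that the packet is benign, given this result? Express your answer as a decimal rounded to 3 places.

P(¬H | E) ≈ 0.981

Let H be the event that the packet is malicious. P(H) = 0.14, so P(¬H) = 0.86. With E the 'no-alert' result, P(E|H) = 0.09 and P(E|¬H) = 0.75.
P(E) = 0.09·0.14 + 0.75·0.86 = 0.012600 + 0.64500 = 0.65760.
By Bayes' theorem, P(H|E) = 0.012600 / 0.65760 = 0.019. Hence P(¬H|E) = 1 − 0.019 = 0.981.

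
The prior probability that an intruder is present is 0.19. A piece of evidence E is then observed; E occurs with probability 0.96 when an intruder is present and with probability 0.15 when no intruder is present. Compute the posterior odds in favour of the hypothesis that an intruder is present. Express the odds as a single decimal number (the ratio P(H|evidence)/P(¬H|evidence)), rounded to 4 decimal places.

Posterior odds ≈ 1.5012

Prior odds = 0.19/(1−0.19) = 0.23457.
Likelihood ratio for E = 0.96/0.15 = 6.4000.
Posterior odds = prior odds × LR = 1.5012.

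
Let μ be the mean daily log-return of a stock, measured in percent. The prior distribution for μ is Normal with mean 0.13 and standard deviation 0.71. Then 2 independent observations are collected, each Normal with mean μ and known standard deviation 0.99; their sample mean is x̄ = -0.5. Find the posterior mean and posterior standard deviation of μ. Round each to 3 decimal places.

With known σ, the Normal prior is conjugate. Weight on the data is w = (n/σ²)/(n/σ² + 1/τ₀²) = 2.04061/(2.04061+1.98373) = 0.50707.
Posterior mean = w·x̄ + (1−w)·μ₀ = 0.50707·-0.5 + 0.49293·0.13 = -0.189. Posterior variance = 1/(2.04061+1.98373) = 0.248488, so SD = 0.498.

Posterior mean ≈ -0.189; posterior SD ≈ 0.498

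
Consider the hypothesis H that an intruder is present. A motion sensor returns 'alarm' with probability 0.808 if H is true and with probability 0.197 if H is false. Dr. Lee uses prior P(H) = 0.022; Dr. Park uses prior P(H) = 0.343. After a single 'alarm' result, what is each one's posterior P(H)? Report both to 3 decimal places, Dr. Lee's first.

Dr. Lee: 0.084; Dr. Park: 0.682

P('+'|H) = 0.808, P('+'|¬H) = 0.197.
Dr. Lee: numerator 0.808·0.022 = 0.017776; evidence = 0.017776+0.197·0.978 = 0.21044; posterior = 0.084.
Dr. Park: numerator 0.808·0.343 = 0.27714; evidence = 0.27714+0.197·0.657 = 0.40657; posterior = 0.682.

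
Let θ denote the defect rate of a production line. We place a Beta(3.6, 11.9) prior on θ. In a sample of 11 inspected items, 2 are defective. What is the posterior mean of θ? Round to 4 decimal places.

The binomial likelihood is conjugate to the Beta prior: with 2 successes and 9 failures, the posterior is Beta(3.6+2, 11.9+9) = Beta(5.6, 20.9).
E[θ | data] = 5.6/(5.6+20.9) = 0.2113.

Posterior mean ≈ 0.2113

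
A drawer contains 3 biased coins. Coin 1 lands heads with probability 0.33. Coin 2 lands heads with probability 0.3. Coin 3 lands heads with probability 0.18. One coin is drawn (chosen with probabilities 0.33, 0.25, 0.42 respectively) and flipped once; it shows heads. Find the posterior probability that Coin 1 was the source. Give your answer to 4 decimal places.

Posterior probability ≈ 0.4197

Tabulate prior·likelihood by source: [1] prior 0.33, lik 0.33, product 0.1089; [2] prior 0.25, lik 0.3, product 0.07500; [3] prior 0.42, lik 0.18, product 0.07560.
Normalizing constant = 0.25950; the posterior for Coin 1 is its product over the sum, 0.1089/0.25950 = 0.4197.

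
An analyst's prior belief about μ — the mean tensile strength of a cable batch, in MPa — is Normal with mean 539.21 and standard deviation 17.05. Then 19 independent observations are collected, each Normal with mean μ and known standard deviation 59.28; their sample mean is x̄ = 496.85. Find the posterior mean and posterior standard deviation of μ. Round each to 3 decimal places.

Prior precision 1/τ₀² = 1/17.05² = 0.00343994; data precision n/σ² = 19/59.28² = 0.00540676.
Posterior precision = 0.00343994 + 0.00540676 = 0.00884670, giving posterior SD = 1/√0.00884670 = 10.632.
Posterior mean = (0.00343994·539.21 + 0.00540676·496.85) / 0.00884670 = 513.321.

Posterior mean ≈ 513.321; posterior SD ≈ 10.632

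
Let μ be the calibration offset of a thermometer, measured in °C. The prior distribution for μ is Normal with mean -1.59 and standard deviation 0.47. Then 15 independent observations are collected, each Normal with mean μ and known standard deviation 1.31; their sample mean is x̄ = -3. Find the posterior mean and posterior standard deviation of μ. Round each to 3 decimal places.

Posterior mean ≈ -2.519; posterior SD ≈ 0.275

Prior precision 1/τ₀² = 1/0.47² = 4.52694; data precision n/σ² = 15/1.31² = 8.74075.
Posterior precision = 4.52694 + 8.74075 = 13.2677, giving posterior SD = 1/√13.2677 = 0.275.
Posterior mean = (4.52694·-1.59 + 8.74075·-3) / 13.2677 = -2.519.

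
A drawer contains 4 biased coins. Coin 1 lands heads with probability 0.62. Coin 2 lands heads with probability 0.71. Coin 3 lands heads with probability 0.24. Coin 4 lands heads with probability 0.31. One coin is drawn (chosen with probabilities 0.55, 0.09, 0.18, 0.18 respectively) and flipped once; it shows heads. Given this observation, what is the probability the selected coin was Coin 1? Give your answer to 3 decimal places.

Posterior probability ≈ 0.677

Tabulate prior·likelihood by source: [1] prior 0.55, lik 0.62, product 0.3410; [2] prior 0.09, lik 0.71, product 0.06390; [3] prior 0.18, lik 0.24, product 0.04320; [4] prior 0.18, lik 0.31, product 0.05580.
Normalizing constant = 0.50390; the posterior for Coin 1 is its product over the sum, 0.3410/0.50390 = 0.677.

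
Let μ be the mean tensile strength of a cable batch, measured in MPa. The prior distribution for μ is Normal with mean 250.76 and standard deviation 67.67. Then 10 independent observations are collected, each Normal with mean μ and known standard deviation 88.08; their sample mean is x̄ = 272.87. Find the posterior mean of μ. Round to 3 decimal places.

Prior precision 1/τ₀² = 1/67.67² = 0.00021838; data precision n/σ² = 10/88.08² = 0.00128898.
Posterior precision = 0.00021838 + 0.00128898 = 0.00150736.
Posterior mean = (0.00021838·250.76 + 0.00128898·272.87) / 0.00150736 = 269.667.

Posterior mean ≈ 269.667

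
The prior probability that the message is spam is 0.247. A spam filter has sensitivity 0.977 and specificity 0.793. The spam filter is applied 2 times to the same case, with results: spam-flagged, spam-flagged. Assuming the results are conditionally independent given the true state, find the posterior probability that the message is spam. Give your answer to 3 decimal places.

Let H be the event that the message is spam; start with P(H) = 0.247. P('spam-flagged'|H) = 0.977, P('spam-flagged'|¬H) = 0.207.
Update on result 1 ('spam-flagged'): P(H) ← 0.977·0.2470 / (0.977·0.2470 + 0.207·0.7530) = 0.24132/0.39719 = 0.6076.
Update on result 2 ('spam-flagged'): P(H) ← 0.977·0.6076 / (0.977·0.6076 + 0.207·0.3924) = 0.59359/0.67483 = 0.8796.

Posterior P(H) ≈ 0.880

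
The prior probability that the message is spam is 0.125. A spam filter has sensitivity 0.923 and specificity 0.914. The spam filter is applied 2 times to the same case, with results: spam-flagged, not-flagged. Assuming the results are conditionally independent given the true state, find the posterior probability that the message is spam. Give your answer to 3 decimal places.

Posterior P(H) ≈ 0.114

Let H be the event that the message is spam; start with P(H) = 0.125. P('spam-flagged'|H) = 0.923, P('spam-flagged'|¬H) = 0.086.
Update on result 1 ('spam-flagged'): P(H) ← 0.923·0.1250 / (0.923·0.1250 + 0.086·0.8750) = 0.11538/0.19062 = 0.6052.
Update on result 2 ('not-flagged'): P(H) ← 0.077·0.6052 / (0.077·0.6052 + 0.914·0.3948) = 0.046604/0.40741 = 0.1144.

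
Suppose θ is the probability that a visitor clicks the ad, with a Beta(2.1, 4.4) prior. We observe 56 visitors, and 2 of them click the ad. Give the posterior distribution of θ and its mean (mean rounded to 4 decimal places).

Observing 2 successes and 54 failures updates Beta(2.1, 4.4) by adding the success and failure counts to the two shape parameters: α = 2.1+2 = 4.1, β = 4.4+54 = 58.4.
E[θ | data] = 4.1/(4.1+58.4) = 0.0656.

Posterior: Beta(4.1, 58.4); mean ≈ 0.0656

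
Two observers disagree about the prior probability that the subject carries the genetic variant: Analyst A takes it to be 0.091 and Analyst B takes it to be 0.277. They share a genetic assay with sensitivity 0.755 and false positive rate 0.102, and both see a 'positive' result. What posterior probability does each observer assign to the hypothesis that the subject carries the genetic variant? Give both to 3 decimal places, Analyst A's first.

The likelihood ratio for a 'positive' result is 0.755/0.102 = 7.4020.
Analyst A: prior odds 0.091/0.909 = 0.10011; posterior odds 0.74101; posterior probability 0.426.
Analyst B: prior odds 0.277/0.723 = 0.38313; posterior odds 2.8359; posterior probability 0.739.

Analyst A: 0.426; Analyst B: 0.739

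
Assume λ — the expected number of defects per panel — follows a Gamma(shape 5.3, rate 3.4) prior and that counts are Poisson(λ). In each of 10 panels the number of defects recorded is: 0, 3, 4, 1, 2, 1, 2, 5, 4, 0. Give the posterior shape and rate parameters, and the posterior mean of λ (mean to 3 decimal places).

Posterior: Gamma(shape=27.3, rate=13.4); mean ≈ 2.037

The Poisson likelihood adds the total count to the shape and the number of exposure periods to the rate. Here ∑xᵢ = 22 and n = 10, so shape 5.3→27.3 and rate 3.4→13.4.
E[λ | data] = 27.3/13.4 = 2.037.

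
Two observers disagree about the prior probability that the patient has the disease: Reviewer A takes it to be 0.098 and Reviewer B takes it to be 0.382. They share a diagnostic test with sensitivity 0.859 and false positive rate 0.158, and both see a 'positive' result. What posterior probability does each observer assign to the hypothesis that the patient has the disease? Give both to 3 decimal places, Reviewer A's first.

Reviewer A: 0.371; Reviewer B: 0.771

The likelihood ratio for a 'positive' result is 0.859/0.158 = 5.4367.
Reviewer A: prior odds 0.098/0.902 = 0.10865; posterior odds 0.59068; posterior probability 0.371.
Reviewer B: prior odds 0.382/0.618 = 0.61812; posterior odds 3.3606; posterior probability 0.771.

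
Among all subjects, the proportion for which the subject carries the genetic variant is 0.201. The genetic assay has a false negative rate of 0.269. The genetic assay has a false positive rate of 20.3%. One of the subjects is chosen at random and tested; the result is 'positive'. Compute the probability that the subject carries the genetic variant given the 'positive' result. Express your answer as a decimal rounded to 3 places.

P(H | E) ≈ 0.475

Write H for 'the subject carries the genetic variant'. Prior odds H:¬H = 0.201/0.799 = 0.25156. For the 'positive' outcome, the likelihood ratio is 0.731/0.203 = 3.6010.
Posterior odds = 0.25156 × 3.6010 = 0.90588, so P(H|E) = 0.90588/(1+0.90588) = 0.475.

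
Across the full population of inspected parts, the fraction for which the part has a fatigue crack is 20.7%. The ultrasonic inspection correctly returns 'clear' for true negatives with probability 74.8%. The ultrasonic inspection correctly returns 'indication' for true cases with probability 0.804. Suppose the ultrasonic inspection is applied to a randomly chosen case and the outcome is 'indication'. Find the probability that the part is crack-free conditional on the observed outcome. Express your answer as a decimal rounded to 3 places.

P(¬H | E) ≈ 0.546

Write H for 'the part has a fatigue crack'. Prior odds H:¬H = 0.207/0.793 = 0.26103. For the 'indication' outcome, the likelihood ratio is 0.804/0.252 = 3.1905.
Posterior odds = 0.26103 × 3.1905 = 0.83282, so P(H|E) = 0.83282/(1+0.83282) = 0.454. Then P(¬H|E) = 1 − 0.454 = 0.546.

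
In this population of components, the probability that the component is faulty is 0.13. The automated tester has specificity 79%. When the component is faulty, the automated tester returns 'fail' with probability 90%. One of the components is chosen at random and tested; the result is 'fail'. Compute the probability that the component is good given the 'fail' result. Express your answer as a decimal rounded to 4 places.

P(¬H | E) ≈ 0.6096

Let H be the event that the component is faulty. P(H) = 0.13, so P(¬H) = 0.87. With E the 'fail' result, P(E|H) = 0.9 and P(E|¬H) = 0.21.
P(E) = 0.9·0.13 + 0.21·0.87 = 0.11700 + 0.18270 = 0.29970.
By Bayes' theorem, P(H|E) = 0.11700 / 0.29970 = 0.3904. Hence P(¬H|E) = 1 − 0.3904 = 0.6096.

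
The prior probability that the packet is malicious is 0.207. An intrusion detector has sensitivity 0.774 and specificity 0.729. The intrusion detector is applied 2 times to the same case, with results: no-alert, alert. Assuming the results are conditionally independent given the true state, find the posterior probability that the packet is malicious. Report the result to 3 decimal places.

Let H be the event that the packet is malicious; start with P(H) = 0.207. P('alert'|H) = 0.774, P('alert'|¬H) = 0.271.
Update on result 1 ('no-alert'): P(H) ← 0.226·0.2070 / (0.226·0.2070 + 0.729·0.7930) = 0.046782/0.62488 = 0.0749.
Update on result 2 ('alert'): P(H) ← 0.774·0.0749 / (0.774·0.0749 + 0.271·0.9251) = 0.057946/0.30866 = 0.1877.

Posterior P(H) ≈ 0.188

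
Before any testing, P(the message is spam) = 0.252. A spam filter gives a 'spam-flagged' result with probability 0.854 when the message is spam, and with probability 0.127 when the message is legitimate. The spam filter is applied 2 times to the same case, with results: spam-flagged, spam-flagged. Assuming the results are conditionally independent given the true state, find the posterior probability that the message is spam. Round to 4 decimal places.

With H the event that the message is spam, the joint likelihood of the observed sequence is P(data|H) = 0.854·0.854 = 0.72932 and P(data|¬H) = 0.127·0.127 = 0.016129.
Bayes: P(H|data) = 0.252·0.72932 / (0.252·0.72932 + 0.748·0.016129) = 0.18379/0.19585 = 0.9384.

Posterior P(H) ≈ 0.9384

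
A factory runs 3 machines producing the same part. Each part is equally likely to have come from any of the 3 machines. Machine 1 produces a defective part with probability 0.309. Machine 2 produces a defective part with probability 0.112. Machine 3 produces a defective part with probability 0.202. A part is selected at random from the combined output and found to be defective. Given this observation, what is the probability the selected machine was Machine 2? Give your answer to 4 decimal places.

P(defective|M1) = 0.309; P(defective|M2) = 0.112; P(defective|M3) = 0.202.
Prior × likelihood for each source: 0.333333·0.309=0.1030, 0.333333·0.112=0.03733, 0.333333·0.202=0.06733. Summing gives P(defective) = 0.20767.
P(Machine 2 | defective) = 0.03733 / 0.20767 = 0.1798.

Posterior probability ≈ 0.1798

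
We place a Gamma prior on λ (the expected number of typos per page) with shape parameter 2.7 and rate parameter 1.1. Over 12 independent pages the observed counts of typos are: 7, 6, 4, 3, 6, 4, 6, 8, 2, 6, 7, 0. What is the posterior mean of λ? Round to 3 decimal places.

Posterior mean ≈ 4.710

Total count ∑xᵢ = 59 over n = 12 pages.
Gamma is conjugate to the Poisson likelihood: posterior is Gamma(shape = 2.7+59 = 61.7, rate = 1.1+12 = 13.1).
E[λ | data] = 61.7/13.1 = 4.710.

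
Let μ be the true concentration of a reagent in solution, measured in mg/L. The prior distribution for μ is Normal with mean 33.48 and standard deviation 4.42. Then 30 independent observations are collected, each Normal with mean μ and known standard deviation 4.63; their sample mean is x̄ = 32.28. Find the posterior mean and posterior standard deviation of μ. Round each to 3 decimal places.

Posterior mean ≈ 32.322; posterior SD ≈ 0.830

With known σ, the Normal prior is conjugate. Weight on the data is w = (n/σ²)/(n/σ² + 1/τ₀²) = 1.39946/(1.39946+0.0511865) = 0.96471.
Posterior mean = w·x̄ + (1−w)·μ₀ = 0.96471·32.28 + 0.035285·33.48 = 32.322. Posterior variance = 1/(1.39946+0.0511865) = 0.689350, so SD = 0.830.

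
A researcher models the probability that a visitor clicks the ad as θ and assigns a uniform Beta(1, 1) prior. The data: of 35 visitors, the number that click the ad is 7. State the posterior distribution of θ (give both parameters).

The binomial likelihood is conjugate to the Beta prior: with 7 successes and 28 failures, the posterior is Beta(1+7, 1+28) = Beta(8, 29).

Posterior: Beta(8, 29)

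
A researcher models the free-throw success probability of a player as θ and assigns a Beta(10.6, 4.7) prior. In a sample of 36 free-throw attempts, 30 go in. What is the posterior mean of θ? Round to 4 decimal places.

The binomial likelihood is conjugate to the Beta prior: with 30 successes and 6 failures, the posterior is Beta(10.6+30, 4.7+6) = Beta(40.6, 10.7).
Posterior mean = α/(α+β) = 40.6/51.3 = 0.7914.

Posterior mean ≈ 0.7914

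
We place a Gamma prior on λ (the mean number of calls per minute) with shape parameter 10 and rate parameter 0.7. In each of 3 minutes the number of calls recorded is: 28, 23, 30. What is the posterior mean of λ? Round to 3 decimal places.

Total count ∑xᵢ = 81 over n = 3 minutes.
Gamma is conjugate to the Poisson likelihood: posterior is Gamma(shape = 10+81 = 91, rate = 0.7+3 = 3.7).
Posterior mean = shape/rate = 91/3.7 = 24.595.

Posterior mean ≈ 24.595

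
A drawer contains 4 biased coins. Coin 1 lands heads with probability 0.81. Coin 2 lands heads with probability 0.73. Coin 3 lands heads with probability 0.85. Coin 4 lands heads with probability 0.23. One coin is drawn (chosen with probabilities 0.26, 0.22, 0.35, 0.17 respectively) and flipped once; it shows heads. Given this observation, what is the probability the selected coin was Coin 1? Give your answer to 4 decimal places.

Posterior probability ≈ 0.2975

P(heads|C1) = 0.81; P(heads|C2) = 0.73; P(heads|C3) = 0.85; P(heads|C4) = 0.23.
Prior × likelihood for each source: 0.26·0.81=0.2106, 0.22·0.73=0.1606, 0.35·0.85=0.2975, 0.17·0.23=0.03910. Summing gives P(heads) = 0.70780.
P(Coin 1 | heads) = 0.2106 / 0.70780 = 0.2975.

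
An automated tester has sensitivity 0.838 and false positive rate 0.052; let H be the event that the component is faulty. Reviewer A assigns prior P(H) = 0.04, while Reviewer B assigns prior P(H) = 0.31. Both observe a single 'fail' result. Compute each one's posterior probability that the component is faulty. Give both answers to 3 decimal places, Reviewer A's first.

P('+'|H) = 0.838, P('+'|¬H) = 0.052.
Reviewer A: numerator 0.838·0.04 = 0.033520; evidence = 0.033520+0.052·0.96 = 0.083440; posterior = 0.402.
Reviewer B: numerator 0.838·0.31 = 0.25978; evidence = 0.25978+0.052·0.69 = 0.29566; posterior = 0.879.

Reviewer A: 0.402; Reviewer B: 0.879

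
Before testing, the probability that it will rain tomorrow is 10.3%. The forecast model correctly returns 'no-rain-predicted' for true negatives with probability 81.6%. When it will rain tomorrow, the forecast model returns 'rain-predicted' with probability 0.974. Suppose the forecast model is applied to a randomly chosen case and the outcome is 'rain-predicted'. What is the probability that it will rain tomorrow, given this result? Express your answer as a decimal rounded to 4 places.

P(H | E) ≈ 0.3780

Let H be the event that it will rain tomorrow. P(H) = 0.103, so P(¬H) = 0.897. With E the 'rain-predicted' result, P(E|H) = 0.974 and P(E|¬H) = 0.184.
P(E) = 0.974·0.103 + 0.184·0.897 = 0.10032 + 0.16505 = 0.26537.
By Bayes' theorem, P(H|E) = 0.10032 / 0.26537 = 0.3780.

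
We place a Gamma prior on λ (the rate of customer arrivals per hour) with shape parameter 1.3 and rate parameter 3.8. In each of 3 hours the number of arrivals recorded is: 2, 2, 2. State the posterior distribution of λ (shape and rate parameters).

Total count ∑xᵢ = 6 over n = 3 hours.
Gamma is conjugate to the Poisson likelihood: posterior is Gamma(shape = 1.3+6 = 7.3, rate = 3.8+3 = 6.8).

Posterior: Gamma(shape=7.3, rate=6.8)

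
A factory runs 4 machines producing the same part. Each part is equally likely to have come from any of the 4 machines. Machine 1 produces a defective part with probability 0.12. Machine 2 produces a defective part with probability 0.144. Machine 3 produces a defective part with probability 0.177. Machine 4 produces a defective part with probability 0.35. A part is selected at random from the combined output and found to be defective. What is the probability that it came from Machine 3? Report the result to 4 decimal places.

Tabulate prior·likelihood by source: [1] prior 0.25, lik 0.12, product 0.03000; [2] prior 0.25, lik 0.144, product 0.03600; [3] prior 0.25, lik 0.177, product 0.04425; [4] prior 0.25, lik 0.35, product 0.08750.
Normalizing constant = 0.19775; the posterior for Machine 3 is its product over the sum, 0.04425/0.19775 = 0.2238.

Posterior probability ≈ 0.2238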